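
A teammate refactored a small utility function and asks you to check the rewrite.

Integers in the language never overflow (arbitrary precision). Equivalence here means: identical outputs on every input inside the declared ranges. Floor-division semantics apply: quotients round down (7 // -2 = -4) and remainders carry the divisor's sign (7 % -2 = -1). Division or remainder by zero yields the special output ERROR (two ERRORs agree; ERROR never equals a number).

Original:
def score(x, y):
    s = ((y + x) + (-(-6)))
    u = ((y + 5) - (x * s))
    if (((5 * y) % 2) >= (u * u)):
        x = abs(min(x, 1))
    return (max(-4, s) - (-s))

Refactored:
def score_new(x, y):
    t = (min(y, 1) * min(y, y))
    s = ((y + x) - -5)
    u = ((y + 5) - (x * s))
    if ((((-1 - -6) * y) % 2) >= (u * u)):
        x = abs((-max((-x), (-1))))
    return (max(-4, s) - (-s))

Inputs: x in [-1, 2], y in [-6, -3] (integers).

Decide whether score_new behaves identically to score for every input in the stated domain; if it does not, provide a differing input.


x=-1, y=-6 yields -2 from score but -4 from score_new.
verdict: not equivalent; witness: x=-1, y=-6


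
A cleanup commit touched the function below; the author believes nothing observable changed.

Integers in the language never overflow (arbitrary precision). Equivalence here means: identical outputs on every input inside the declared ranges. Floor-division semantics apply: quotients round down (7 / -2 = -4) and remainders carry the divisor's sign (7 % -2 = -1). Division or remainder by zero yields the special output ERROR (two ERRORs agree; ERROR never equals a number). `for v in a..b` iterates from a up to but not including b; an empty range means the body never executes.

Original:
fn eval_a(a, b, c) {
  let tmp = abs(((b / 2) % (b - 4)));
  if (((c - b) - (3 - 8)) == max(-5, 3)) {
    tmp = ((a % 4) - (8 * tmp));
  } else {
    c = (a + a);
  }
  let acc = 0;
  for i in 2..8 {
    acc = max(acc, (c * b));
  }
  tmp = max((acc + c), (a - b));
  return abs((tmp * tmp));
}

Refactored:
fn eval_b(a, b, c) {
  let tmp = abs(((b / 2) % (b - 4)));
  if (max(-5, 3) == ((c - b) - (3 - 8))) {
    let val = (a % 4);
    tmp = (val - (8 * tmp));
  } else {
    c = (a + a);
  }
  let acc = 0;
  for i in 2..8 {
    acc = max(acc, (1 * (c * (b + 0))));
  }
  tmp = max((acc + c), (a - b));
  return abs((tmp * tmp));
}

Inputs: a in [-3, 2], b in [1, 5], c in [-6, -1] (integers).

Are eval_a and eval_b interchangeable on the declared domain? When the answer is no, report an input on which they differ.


The two versions differ — the changes include constant usage differs, and local variable names differ, and arithmetic usage differs, and statement counts differ.
Tracing a=1, b=5, c=-6: eval_a: tmp becomes 0; next (((c - b) - (3 - 8)) == max(-5, 3)) evaluates to false; next c becomes 2; next acc becomes 0; next at i=2:; next acc becomes 10; next at i=3:; next acc becomes 10; next at i=4:; next acc becomes 10; next at i=5:; next acc becomes 10; next at i=6:; next acc becomes 10; next at i=7:; next acc becomes 10; next tmp becomes 12; next final value 144 | eval_b: tmp becomes 0; next (max(-5, 3) == ((c - b) - (3 - 8))) evaluates to false; next c becomes 2; next acc becomes 0; next at i=2:; next acc becomes 10; next at i=3:; next acc becomes 10; next at i=4:; next acc becomes 10; next at i=5:; next acc becomes 10; next at i=6:; next acc becomes 10; next at i=7:; next acc becomes 10; next tmp becomes 12; next final value 144 — matching result 144.
Checked all 180 inputs in the declared domain: the outputs agree on every one.
verdict: equivalent


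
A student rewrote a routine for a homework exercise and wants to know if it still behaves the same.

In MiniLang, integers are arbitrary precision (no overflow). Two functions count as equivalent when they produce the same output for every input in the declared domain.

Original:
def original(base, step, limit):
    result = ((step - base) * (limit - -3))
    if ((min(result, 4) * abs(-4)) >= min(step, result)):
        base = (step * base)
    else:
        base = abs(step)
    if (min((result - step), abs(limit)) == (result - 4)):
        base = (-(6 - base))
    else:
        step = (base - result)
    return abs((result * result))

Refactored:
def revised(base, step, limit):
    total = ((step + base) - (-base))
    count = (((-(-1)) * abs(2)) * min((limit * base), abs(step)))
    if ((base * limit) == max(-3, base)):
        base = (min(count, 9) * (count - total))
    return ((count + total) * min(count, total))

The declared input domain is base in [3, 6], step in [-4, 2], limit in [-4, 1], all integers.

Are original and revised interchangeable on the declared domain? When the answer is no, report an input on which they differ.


Not equivalent: base=3, step=-4, limit=-4 separates them (49 vs 528).
original: result := 7 | ((min(result, 4) * abs(-4)) >= min(step, result)): true | base := -12 | (min((result - step), abs(limit)) == (result - 4)): false | step := -19 | result 49
revised: total := 2 | count := -24 | ((base * limit) == max(-3, base)): false | result 528
verdict: not equivalent; witness: base=3, step=-4, limit=-4


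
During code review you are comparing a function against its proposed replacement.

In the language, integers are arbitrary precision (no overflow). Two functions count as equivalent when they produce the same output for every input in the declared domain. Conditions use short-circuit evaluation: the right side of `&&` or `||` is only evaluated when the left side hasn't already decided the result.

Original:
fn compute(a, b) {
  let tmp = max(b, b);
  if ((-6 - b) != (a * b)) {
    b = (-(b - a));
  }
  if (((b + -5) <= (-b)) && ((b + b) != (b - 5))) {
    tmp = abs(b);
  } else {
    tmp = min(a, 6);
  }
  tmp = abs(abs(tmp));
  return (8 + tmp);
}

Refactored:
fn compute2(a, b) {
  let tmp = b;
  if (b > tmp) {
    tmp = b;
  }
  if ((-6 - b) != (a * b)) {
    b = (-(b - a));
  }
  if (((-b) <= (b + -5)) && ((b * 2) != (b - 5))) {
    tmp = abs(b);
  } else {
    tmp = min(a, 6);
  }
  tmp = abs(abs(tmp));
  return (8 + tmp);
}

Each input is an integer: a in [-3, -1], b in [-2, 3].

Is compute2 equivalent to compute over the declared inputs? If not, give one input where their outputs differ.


Not equivalent: a=-3, b=-2 separates them (9 vs 11).
compute: tmp = -2; ((-6 - b) != (a * b)) -> true; b = -1; (((b + -5) <= (-b)) && ((b + b) != (b - 5))) -> true; tmp = 1; tmp = 1; return 9
compute2: tmp = -2; (b > tmp) -> false; ((-6 - b) != (a * b)) -> true; b = -1; (((-b) <= (b + -5)) && ((b * 2) != (b - 5))) -> false; tmp = -3; tmp = 3; return 11
verdict: not equivalent; witness: a=-3, b=-2


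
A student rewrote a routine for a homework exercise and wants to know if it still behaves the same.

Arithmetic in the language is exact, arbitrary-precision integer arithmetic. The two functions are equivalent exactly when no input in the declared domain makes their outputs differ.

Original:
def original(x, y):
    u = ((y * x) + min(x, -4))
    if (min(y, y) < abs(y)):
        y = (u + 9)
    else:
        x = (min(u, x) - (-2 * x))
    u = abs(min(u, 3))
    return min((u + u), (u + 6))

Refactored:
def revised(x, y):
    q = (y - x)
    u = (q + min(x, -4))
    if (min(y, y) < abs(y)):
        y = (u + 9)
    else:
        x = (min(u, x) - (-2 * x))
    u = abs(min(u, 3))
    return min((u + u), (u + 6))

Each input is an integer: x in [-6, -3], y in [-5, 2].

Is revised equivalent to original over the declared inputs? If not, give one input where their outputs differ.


These are not equivalent — on x=-6, y=-5 the outputs split (6 vs 10).
original: u = 24; (min(y, y) < abs(y)) -> true; y = 33; u = 3; return 6
revised: q = 1; u = -5; (min(y, y) < abs(y)) -> true; y = 4; u = 5; return 10
verdict: not equivalent; witness: x=-6, y=-5


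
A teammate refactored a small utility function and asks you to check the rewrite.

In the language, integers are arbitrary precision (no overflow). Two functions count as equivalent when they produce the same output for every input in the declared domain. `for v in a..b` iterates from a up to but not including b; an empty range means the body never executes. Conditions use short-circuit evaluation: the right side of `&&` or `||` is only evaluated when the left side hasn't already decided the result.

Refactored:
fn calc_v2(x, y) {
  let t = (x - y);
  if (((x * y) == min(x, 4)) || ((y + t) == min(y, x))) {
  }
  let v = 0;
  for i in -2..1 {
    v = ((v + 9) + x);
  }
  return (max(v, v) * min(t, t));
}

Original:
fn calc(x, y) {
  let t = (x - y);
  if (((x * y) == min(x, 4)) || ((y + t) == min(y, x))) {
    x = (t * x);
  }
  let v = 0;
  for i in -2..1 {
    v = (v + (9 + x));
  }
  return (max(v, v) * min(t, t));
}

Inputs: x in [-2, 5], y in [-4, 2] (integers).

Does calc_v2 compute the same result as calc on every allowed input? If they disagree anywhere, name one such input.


Take x=-2, y=-1.
calc: t = -1; (((x * y) == min(x, 4)) || ((y + t) == min(y, x))) -> true; x = 2; v = 0; [i=-2]; v = 11; [i=-1]; v = 22; [i=0]; v = 33; return -33
calc_v2: t = -1; (((x * y) == min(x, 4)) || ((y + t) == min(y, x))) -> true; v = 0; [i=-2]; v = 7; [i=-1]; v = 14; [i=0]; v = 21; return -21
-33 and -21 differ, so these are not the same function on this domain.
verdict: not equivalent; witness: x=-2, y=-1


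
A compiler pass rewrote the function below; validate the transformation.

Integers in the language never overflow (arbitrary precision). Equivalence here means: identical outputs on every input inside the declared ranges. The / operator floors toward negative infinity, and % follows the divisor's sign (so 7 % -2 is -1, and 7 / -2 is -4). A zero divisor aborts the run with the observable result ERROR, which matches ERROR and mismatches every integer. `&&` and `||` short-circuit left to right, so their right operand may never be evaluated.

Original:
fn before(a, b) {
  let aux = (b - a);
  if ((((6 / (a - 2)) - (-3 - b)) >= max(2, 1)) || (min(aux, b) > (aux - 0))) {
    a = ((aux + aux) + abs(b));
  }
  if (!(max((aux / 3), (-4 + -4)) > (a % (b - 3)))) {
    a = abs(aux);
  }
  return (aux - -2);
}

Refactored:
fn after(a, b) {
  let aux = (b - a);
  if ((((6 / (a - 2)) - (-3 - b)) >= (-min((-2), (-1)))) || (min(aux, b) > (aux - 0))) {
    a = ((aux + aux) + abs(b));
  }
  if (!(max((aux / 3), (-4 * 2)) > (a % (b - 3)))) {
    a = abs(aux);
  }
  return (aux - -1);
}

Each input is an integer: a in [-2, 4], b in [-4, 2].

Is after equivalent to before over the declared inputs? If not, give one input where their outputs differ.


a=-2, b=-4 yields 0 from before but -1 from after.
verdict: not equivalent; witness: a=-2, b=-4


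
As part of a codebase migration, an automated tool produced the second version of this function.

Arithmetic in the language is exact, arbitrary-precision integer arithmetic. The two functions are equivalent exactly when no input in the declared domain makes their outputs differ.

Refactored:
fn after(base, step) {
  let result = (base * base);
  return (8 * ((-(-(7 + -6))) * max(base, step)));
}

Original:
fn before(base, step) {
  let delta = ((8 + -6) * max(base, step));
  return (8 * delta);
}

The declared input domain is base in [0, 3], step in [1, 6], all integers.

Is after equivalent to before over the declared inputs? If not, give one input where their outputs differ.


There is a counterexample at base=0, step=1: 16 on one side, 8 on the other.
before: delta becomes 2; next final value 16
after: result becomes 0; next final value 8
verdict: not equivalent; witness: base=0, step=1


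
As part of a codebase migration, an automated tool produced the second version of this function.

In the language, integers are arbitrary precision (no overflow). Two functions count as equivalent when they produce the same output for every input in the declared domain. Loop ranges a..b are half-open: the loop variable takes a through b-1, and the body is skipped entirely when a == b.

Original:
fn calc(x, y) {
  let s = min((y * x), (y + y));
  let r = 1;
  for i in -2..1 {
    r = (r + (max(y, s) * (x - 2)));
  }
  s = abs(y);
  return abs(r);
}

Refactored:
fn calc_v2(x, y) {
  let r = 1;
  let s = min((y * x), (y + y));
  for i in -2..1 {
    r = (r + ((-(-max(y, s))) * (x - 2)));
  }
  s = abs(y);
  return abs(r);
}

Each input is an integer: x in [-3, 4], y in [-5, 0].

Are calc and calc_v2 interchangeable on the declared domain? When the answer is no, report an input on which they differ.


Differences: same computation, different form — yet all 48 inputs agree.
verdict: equivalent


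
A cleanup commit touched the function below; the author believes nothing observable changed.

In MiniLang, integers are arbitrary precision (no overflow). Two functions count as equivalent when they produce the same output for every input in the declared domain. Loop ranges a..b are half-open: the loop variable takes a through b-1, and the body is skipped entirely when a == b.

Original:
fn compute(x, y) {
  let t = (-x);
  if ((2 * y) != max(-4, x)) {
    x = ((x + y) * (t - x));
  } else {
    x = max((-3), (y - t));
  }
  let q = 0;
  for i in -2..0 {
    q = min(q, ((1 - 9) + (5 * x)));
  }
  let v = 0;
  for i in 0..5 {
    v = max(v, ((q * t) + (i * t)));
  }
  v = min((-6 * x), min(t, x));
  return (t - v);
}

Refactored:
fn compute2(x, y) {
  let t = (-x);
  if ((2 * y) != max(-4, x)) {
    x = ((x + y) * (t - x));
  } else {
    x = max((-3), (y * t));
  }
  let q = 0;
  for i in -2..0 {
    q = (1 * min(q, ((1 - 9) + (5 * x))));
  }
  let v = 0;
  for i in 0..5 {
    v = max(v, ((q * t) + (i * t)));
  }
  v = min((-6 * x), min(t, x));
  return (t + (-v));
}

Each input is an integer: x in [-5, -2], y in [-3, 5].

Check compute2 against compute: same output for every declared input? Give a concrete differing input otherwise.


On input x=-2, y=-1, compute returns 5 while compute2 returns 4.
verdict: not equivalent; witness: x=-2, y=-1


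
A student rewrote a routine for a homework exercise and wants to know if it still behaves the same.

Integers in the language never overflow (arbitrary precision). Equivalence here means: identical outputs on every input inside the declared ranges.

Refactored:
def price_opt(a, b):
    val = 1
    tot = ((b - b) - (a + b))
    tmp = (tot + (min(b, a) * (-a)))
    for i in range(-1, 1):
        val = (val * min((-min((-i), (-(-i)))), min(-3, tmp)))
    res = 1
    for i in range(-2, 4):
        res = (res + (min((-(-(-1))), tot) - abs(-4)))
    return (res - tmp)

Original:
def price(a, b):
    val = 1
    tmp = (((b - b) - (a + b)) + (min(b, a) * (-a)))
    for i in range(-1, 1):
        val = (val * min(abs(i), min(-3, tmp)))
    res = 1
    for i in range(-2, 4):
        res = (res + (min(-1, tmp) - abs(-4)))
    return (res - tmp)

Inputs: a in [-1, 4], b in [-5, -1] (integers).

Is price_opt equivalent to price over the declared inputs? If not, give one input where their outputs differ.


Run the pair on a=3, b=-1.
price: val = 1; tmp = 1; [i=-1]; val = -3; [i=0]; val = 9; res = 1; [i=-2]; res = -4; [i=-1]; res = -9; [i=0]; res = -14; [i=1]; res = -19; [i=2]; res = -24; [i=3]; res = -29; return -30
price_opt: val = 1; tot = -2; tmp = 1; [i=-1]; val = -3; [i=0]; val = 9; res = 1; [i=-2]; res = -5; [i=-1]; res = -11; [i=0]; res = -17; [i=1]; res = -23; [i=2]; res = -29; [i=3]; res = -35; return -36
-30 against -36: the behavior changed.
verdict: not equivalent; witness: a=3, b=-1


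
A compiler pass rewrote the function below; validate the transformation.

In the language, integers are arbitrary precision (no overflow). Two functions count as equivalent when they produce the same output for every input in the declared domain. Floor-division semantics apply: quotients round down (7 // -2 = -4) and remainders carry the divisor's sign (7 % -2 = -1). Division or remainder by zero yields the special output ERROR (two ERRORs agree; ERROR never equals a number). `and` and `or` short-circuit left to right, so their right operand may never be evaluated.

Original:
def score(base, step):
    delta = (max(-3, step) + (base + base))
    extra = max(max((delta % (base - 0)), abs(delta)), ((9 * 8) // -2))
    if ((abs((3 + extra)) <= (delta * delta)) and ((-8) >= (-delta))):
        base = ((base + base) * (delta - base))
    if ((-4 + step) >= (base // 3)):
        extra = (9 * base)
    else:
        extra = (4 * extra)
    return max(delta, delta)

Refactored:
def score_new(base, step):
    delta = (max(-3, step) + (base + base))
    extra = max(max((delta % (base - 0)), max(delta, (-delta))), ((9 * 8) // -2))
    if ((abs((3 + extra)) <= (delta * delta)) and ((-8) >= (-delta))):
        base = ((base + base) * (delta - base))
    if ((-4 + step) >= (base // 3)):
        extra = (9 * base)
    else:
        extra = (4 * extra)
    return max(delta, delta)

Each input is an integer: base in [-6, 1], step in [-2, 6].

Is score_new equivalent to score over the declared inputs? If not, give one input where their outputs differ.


Side by side, the visible changes include: min/max/abs usage differs.
As a probe, take base=-4, step=3: score runs delta = -5; extra = 5; ((abs((3 + extra)) <= (delta * delta)) and ((-8) >= (-delta))) -> false; ((-4 + step) >= (base // 3)) -> true; extra = -36; return -5; score_new runs delta = -5; extra = 5; ((abs((3 + extra)) <= (delta * delta)) and ((-8) >= (-delta))) -> false; ((-4 + step) >= (base // 3)) -> true; extra = -36; return -5; both end at -5.
Every one of the 72 inputs gives matching results.
verdict: equivalent


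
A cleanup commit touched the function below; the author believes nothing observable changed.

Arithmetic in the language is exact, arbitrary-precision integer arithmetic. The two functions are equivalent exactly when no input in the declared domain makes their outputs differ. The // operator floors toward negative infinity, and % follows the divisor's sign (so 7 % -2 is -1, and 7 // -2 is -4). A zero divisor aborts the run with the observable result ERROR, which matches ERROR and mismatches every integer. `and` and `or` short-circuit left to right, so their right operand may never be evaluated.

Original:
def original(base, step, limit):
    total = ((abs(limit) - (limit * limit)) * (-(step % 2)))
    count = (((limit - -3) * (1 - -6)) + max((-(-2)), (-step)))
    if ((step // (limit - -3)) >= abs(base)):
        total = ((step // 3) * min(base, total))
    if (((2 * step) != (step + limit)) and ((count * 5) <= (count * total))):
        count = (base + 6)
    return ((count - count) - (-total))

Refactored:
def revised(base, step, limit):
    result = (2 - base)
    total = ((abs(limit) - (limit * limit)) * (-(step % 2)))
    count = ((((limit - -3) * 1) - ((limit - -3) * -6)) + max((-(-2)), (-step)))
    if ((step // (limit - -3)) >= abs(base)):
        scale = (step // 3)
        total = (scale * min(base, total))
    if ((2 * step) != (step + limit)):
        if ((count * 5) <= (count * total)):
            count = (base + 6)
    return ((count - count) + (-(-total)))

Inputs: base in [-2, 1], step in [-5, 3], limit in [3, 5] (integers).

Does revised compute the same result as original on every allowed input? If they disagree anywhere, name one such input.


This is a faithful refactor — arithmetic usage differs, and branching structure differs, and local variable names differ, and statement counts differ, and boolean connective usage differs, and constant usage differs, but the computed results match everywhere.
Tracing base=-1, step=-2, limit=5: original: total = 0; count = 58; ((step // (limit - -3)) >= abs(base)) -> false; (((2 * step) != (step + limit)) and ((count * 5) <= (count * total))) -> false; return 0 | revised: result = 3; total = 0; count = 58; ((step // (limit - -3)) >= abs(base)) -> false; ((2 * step) != (step + limit)) -> true; ((count * 5) <= (count * total)) -> false; return 0 — matching result 0.
Checked all 108 inputs in the declared domain: the outputs agree on every one.
verdict: equivalent


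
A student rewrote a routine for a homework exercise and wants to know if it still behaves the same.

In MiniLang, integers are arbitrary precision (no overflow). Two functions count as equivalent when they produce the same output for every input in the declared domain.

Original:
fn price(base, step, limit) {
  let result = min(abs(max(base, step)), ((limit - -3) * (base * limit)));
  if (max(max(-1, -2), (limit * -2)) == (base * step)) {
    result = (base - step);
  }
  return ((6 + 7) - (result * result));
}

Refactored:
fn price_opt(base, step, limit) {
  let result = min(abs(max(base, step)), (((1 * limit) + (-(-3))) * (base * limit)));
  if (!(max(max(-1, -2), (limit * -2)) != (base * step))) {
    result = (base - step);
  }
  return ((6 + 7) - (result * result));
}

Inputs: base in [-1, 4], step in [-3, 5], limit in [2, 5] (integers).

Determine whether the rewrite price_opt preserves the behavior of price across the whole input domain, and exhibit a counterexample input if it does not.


The two are interchangeable: comparison usage differs, plus constant usage differs, plus arithmetic usage differs, plus boolean connective usage differs, and every declared input agrees.
Tracing base=0, step=1, limit=4: price: result=0, then (max(max(-1, -2), (limit * -2)) == (base * step)) is false, then returns 13 | price_opt: result=0, then (!(max(max(-1, -2), (limit * -2)) != (base * step))) is false, then returns 13 — matching result 13.
Every one of the 216 inputs gives matching results.
verdict: equivalent


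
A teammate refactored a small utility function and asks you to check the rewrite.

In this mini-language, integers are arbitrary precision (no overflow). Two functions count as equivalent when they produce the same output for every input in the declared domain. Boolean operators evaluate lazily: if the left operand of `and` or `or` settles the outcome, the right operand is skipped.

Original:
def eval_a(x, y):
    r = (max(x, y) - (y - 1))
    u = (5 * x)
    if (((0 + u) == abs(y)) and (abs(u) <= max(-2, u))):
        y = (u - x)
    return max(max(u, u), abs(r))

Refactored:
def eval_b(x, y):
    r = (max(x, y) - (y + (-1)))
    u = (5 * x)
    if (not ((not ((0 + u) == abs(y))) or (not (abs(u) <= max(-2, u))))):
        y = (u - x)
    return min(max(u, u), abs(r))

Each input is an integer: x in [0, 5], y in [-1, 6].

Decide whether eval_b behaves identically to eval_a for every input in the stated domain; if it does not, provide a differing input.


Try x=0, y=-1.
eval_a: r = 2; u = 0; (((0 + u) == abs(y)) and (abs(u) <= max(-2, u))) -> false; return 2
eval_b: r = 2; u = 0; (not ((not ((0 + u) == abs(y))) or (not (abs(u) <= max(-2, u))))) -> false; return 0
2 against 0: the behavior changed.
verdict: not equivalent; witness: x=0, y=-1


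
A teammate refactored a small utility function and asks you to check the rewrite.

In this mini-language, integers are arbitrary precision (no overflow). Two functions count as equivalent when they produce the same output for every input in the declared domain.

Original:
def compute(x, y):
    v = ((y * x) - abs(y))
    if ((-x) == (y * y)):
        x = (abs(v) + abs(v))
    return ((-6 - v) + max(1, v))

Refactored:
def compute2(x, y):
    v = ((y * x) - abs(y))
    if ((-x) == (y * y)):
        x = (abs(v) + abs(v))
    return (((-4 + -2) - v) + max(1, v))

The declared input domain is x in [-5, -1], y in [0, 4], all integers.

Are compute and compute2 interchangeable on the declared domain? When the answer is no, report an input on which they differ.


Equivalent — the differences include arithmetic usage differs, plus constant usage differs, yet no declared input distinguishes the two.
Tracing x=-1, y=4: compute: v becomes -8; next ((-x) == (y * y)) evaluates to false; next final value 3 | compute2: v becomes -8; next ((-x) == (y * y)) evaluates to false; next final value 3 — matching result 3.
An exhaustive pass over the 25 declared inputs shows identical outputs.
verdict: equivalent


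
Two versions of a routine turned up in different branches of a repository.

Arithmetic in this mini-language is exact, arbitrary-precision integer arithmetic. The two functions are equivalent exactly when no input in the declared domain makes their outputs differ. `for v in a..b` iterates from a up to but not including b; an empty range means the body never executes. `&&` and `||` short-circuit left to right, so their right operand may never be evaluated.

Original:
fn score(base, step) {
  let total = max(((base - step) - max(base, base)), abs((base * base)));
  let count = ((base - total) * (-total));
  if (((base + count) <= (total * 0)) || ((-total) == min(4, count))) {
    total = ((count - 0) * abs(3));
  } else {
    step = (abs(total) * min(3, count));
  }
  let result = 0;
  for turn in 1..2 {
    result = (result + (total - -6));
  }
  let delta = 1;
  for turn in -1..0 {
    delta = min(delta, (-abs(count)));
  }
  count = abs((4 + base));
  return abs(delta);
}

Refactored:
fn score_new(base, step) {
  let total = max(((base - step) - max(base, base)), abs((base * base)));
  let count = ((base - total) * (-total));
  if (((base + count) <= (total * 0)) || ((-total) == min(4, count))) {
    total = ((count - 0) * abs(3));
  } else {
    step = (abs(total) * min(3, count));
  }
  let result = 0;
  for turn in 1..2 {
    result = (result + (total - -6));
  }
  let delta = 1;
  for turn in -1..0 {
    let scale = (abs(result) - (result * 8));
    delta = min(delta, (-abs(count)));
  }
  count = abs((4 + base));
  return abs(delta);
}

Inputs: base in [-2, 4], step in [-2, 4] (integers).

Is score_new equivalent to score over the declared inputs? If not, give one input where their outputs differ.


This is a faithful refactor — min/max/abs usage differs; also constant usage differs; also local variable names differ; also statement counts differ; also arithmetic usage differs, but the computed results match everywhere.
Spot check at base=3, step=-2 — score: total=9, then count=54, then (((base + count) <= (total * 0)) || ((-total) == min(4, count))) is false, then step=27, then result=0, then (turn=1), then result=15, then delta=1, then (turn=-1), then delta=-54, then count=7, then returns 54. score_new: total=9, then count=54, then (((base + count) <= (total * 0)) || ((-total) == min(4, count))) is false, then step=27, then result=0, then (turn=1), then result=15, then delta=1, then (turn=-1), then scale=-105, then delta=-54, then count=7, then returns 54. Both give 54.
An exhaustive pass over the 49 declared inputs shows identical outputs.
verdict: equivalent


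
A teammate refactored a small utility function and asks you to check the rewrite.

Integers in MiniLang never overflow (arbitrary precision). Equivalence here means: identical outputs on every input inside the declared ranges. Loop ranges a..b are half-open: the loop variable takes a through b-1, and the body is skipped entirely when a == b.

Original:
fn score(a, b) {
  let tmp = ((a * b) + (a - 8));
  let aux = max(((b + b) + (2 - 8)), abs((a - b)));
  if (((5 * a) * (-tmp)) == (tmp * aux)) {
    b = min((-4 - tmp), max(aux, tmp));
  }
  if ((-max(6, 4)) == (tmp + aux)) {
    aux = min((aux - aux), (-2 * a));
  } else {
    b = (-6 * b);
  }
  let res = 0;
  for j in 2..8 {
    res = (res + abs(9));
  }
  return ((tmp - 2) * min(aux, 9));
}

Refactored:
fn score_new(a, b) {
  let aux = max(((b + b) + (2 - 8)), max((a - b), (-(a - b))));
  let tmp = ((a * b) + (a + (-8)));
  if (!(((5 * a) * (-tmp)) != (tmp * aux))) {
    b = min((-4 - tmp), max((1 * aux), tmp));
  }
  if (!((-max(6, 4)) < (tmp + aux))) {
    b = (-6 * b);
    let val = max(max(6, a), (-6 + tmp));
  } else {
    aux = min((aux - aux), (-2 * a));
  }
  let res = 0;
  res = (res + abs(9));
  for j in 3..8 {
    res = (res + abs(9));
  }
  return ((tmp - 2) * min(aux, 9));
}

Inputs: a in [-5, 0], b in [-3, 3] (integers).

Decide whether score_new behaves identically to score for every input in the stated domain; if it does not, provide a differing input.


These are not equivalent — on a=-5, b=-2 the outputs split (-15 vs 0).
score: tmp becomes -3; next aux becomes 3; next (((5 * a) * (-tmp)) == (tmp * aux)) evaluates to false; next ((-max(6, 4)) == (tmp + aux)) evaluates to false; next b becomes 12; next res becomes 0; next at j=2:; next res becomes 9; next at j=3:; next res becomes 18; next at j=4:; next res becomes 27; next at j=5:; next res becomes 36; next at j=6:; next res becomes 45; next at j=7:; next res becomes 54; next final value -15
score_new: aux becomes 3; next tmp becomes -3; next (!(((5 * a) * (-tmp)) != (tmp * aux))) evaluates to false; next (!((-max(6, 4)) < (tmp + aux))) evaluates to false; next aux becomes 0; next res becomes 0; next res becomes 9; next at j=3:; next res becomes 18; next at j=4:; next res becomes 27; next at j=5:; next res becomes 36; next at j=6:; next res becomes 45; next at j=7:; next res becomes 54; next final value 0
verdict: not equivalent; witness: a=-5, b=-2


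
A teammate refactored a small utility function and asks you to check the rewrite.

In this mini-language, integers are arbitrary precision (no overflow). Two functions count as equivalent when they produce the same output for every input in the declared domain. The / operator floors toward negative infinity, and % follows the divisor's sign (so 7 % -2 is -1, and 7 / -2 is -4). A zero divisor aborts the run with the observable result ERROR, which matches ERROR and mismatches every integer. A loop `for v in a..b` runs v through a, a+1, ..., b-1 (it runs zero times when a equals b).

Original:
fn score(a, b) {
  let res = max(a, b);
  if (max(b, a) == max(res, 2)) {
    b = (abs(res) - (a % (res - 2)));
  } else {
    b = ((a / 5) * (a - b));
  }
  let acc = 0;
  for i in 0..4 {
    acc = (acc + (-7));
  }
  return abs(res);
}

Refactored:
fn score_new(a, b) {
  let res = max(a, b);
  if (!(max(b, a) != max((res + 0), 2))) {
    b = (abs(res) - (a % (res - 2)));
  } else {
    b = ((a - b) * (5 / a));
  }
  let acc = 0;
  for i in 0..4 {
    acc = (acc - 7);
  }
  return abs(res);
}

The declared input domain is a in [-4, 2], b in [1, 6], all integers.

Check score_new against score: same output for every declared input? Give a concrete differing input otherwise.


Consider the input a=0, b=1.
score: res := 1 | (max(b, a) == max(res, 2)): false | b := 0 | acc := 0 | iter i=0: | acc := -7 | iter i=1: | acc := -14 | iter i=2: | acc := -21 | iter i=3: | acc := -28 | result 1
score_new: res := 1 | (!(max(b, a) != max((res + 0), 2))): false | divide-by-zero, output ERROR
1 and ERROR differ, so these are not the same function on this domain.
verdict: not equivalent; witness: a=0, b=1


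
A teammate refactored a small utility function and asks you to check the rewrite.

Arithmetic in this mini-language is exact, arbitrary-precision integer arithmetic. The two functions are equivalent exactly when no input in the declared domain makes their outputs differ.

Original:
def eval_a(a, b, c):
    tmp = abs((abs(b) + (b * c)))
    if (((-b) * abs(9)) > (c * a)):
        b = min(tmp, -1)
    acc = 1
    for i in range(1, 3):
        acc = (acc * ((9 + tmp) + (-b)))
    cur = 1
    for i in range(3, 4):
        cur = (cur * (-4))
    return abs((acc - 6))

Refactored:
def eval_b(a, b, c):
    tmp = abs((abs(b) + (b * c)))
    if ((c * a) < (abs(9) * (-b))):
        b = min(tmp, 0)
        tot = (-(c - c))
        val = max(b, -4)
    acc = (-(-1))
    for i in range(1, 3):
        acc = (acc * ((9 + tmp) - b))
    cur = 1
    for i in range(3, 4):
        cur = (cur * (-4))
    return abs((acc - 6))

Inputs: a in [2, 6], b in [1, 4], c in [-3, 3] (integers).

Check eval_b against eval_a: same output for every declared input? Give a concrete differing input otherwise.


Not equivalent: a=4, b=1, c=-3 separates them (138 vs 115).
eval_a: tmp := 2 | (((-b) * abs(9)) > (c * a)): true | b := -1 | acc := 1 | iter i=1: | acc := 12 | iter i=2: | acc := 144 | cur := 1 | iter i=3: | cur := -4 | result 138
eval_b: tmp := 2 | ((c * a) < (abs(9) * (-b))): true | b := 0 | tot := 0 | val := 0 | acc := 1 | iter i=1: | acc := 11 | iter i=2: | acc := 121 | cur := 1 | iter i=3: | cur := -4 | result 115
verdict: not equivalent; witness: a=4, b=1, c=-3


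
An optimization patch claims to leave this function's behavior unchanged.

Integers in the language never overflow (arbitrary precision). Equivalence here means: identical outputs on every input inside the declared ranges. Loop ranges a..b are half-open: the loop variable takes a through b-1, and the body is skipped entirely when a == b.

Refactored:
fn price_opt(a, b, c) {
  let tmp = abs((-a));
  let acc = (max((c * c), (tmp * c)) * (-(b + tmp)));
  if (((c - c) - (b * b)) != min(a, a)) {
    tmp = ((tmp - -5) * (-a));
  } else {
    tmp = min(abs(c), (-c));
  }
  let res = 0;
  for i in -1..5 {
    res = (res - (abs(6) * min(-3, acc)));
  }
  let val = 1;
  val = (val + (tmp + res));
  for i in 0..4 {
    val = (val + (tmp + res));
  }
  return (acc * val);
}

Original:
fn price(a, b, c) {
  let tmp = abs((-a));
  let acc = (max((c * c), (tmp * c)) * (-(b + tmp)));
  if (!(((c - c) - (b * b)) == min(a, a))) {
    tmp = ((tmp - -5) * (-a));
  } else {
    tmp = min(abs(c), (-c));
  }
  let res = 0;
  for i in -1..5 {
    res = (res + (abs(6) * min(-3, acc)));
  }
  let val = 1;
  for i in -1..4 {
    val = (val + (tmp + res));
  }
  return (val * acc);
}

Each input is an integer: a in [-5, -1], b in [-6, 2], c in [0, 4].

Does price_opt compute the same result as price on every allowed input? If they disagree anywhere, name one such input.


There is a counterexample at a=-5, b=-6, c=1: -1445 on one side, 3955 on the other.
price: tmp := 5 | acc := 5 | (!(((c - c) - (b * b)) == min(a, a))): true | tmp := 50 | res := 0 | iter i=-1: | res := -18 | iter i=0: | res := -36 | iter i=1: | res := -54 | iter i=2: | res := -72 | iter i=3: | res := -90 | iter i=4: | res := -108 | val := 1 | iter i=-1: | val := -57 | iter i=0: | val := -115 | iter i=1: | val := -173 | iter i=2: | val := -231 | iter i=3: | val := -289 | result -1445
price_opt: tmp := 5 | acc := 5 | (((c - c) - (b * b)) != min(a, a)): true | tmp := 50 | res := 0 | iter i=-1: | res := 18 | iter i=0: | res := 36 | iter i=1: | res := 54 | iter i=2: | res := 72 | iter i=3: | res := 90 | iter i=4: | res := 108 | val := 1 | val := 159 | iter i=0: | val := 317 | iter i=1: | val := 475 | iter i=2: | val := 633 | iter i=3: | val := 791 | result 3955
verdict: not equivalent; witness: a=-5, b=-6, c=1


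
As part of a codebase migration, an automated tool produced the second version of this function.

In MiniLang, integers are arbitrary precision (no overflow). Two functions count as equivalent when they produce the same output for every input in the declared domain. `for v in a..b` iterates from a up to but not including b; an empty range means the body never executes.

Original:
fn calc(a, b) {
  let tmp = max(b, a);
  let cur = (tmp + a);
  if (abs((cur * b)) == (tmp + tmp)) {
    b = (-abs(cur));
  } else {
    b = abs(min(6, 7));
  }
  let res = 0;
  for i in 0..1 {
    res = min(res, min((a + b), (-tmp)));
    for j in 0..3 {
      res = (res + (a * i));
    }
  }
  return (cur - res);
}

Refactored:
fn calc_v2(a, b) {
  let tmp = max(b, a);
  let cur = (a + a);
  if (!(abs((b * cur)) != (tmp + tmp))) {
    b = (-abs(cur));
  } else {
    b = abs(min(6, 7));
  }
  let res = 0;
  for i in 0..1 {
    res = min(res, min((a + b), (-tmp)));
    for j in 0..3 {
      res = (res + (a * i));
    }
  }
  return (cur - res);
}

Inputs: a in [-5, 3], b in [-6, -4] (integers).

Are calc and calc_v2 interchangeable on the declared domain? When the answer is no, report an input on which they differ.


Take a=-5, b=-4.
calc: tmp := -4 | cur := -9 | (abs((cur * b)) == (tmp + tmp)): false | b := 6 | res := 0 | iter i=0: | res := 0 | iter j=0: | res := 0 | iter j=1: | res := 0 | iter j=2: | res := 0 | result -9
calc_v2: tmp := -4 | cur := -10 | (!(abs((b * cur)) != (tmp + tmp))): false | b := 6 | res := 0 | iter i=0: | res := 0 | iter j=0: | res := 0 | iter j=1: | res := 0 | iter j=2: | res := 0 | result -10
-9 != -10, so the rewrite changes behavior.
verdict: not equivalent; witness: a=-5, b=-4


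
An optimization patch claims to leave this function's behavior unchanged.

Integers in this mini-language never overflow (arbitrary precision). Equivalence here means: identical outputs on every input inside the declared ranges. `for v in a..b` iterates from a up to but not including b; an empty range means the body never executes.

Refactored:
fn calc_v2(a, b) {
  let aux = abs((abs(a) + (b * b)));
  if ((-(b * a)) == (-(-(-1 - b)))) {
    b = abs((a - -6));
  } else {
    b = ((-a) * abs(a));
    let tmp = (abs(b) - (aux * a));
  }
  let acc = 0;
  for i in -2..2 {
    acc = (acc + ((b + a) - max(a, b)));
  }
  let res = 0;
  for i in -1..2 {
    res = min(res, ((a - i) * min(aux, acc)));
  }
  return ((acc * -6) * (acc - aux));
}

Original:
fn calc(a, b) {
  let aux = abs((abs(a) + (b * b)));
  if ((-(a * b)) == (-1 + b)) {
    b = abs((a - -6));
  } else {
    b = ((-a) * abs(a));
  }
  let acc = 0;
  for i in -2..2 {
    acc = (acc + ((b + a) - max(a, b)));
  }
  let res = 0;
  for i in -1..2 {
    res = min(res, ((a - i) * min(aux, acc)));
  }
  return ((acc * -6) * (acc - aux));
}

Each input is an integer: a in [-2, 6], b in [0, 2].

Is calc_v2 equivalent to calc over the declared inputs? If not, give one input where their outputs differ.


Take a=2, b=1.
calc: aux becomes 3; next ((-(a * b)) == (-1 + b)) evaluates to false; next b becomes -4; next acc becomes 0; next at i=-2:; next acc becomes -4; next at i=-1:; next acc becomes -8; next at i=0:; next acc becomes -12; next at i=1:; next acc becomes -16; next res becomes 0; next at i=-1:; next res becomes -48; next at i=0:; next res becomes -48; next at i=1:; next res becomes -48; next final value -1824
calc_v2: aux becomes 3; next ((-(b * a)) == (-(-(-1 - b)))) evaluates to true; next b becomes 8; next acc becomes 0; next at i=-2:; next acc becomes 2; next at i=-1:; next acc becomes 4; next at i=0:; next acc becomes 6; next at i=1:; next acc becomes 8; next res becomes 0; next at i=-1:; next res becomes 0; next at i=0:; next res becomes 0; next at i=1:; next res becomes 0; next final value -240
-1824 != -240, so the rewrite changes behavior.
verdict: not equivalent; witness: a=2, b=1


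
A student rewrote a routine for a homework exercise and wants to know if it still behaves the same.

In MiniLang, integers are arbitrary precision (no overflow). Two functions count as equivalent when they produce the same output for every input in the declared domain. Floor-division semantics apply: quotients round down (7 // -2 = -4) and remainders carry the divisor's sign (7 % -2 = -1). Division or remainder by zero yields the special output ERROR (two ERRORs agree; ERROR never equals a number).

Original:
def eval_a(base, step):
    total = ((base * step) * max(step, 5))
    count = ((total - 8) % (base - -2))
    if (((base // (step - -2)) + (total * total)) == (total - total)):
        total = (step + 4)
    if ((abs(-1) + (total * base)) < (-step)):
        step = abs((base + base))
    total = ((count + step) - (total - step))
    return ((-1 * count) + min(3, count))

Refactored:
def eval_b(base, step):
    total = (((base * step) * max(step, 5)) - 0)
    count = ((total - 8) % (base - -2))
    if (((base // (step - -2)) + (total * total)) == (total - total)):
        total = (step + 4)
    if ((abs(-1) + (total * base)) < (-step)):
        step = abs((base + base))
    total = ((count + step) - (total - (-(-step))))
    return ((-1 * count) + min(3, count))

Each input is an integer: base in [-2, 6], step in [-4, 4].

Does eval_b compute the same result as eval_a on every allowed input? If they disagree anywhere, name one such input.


Side by side, the visible changes include: arithmetic usage differs, and constant usage differs.
Spot check at base=6, step=4 — eval_a: total = 120; count = 0; (((base // (step - -2)) + (total * total)) == (total - total)) -> false; ((abs(-1) + (total * base)) < (-step)) -> false; total = -112; return 0. eval_b: total = 120; count = 0; (((base // (step - -2)) + (total * total)) == (total - total)) -> false; ((abs(-1) + (total * base)) < (-step)) -> false; total = -112; return 0. Both give 0.
Sweeping the whole domain (81 inputs) finds no disagreement.
verdict: equivalent
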